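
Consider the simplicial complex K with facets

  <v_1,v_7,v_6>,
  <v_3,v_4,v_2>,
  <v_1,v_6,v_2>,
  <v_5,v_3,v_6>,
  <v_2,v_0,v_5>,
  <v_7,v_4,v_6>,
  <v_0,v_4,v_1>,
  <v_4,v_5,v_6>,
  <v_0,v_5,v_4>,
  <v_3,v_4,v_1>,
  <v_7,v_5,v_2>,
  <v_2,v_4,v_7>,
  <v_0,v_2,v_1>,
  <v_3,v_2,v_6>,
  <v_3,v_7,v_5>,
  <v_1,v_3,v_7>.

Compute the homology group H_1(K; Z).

Take the total order v_0 < v_1 < v_2 < v_3 < v_4 < v_5 < v_6 < v_7 on the vertex set. Then K (dimension 2) consists of the simplices:

  0-simplices (8): [v_0], [v_1], [v_2], [v_3], [v_4], [v_5], [v_6], [v_7]
  1-simplices (24): (24 of them)
  2-simplices (16): (16 of them)

so the chain groups are C_0 ≅ Z^8, C_1 ≅ Z^24, C_2 ≅ Z^16.

Boundary ∂_1: C_1 → C_0 sends each edge [p,q] (with p < q) to q − p. For instance
  ∂[v_4,v_5] = [v_5] − [v_4].
As a 8×24 matrix over Z this has rank 7, with invariant factors (1,1,1,1,1,1,1).

Boundary ∂_2: C_2 → C_1 sends each 2-simplex [p,q,r] to [q,r] − [p,r] + [p,q]. For instance
  ∂[v_2,v_3,v_6] = [v_3,v_6] − [v_2,v_6] + [v_2,v_3],
  ∂[v_3,v_5,v_7] = [v_5,v_7] − [v_3,v_7] + [v_3,v_5].
This gives a 24×16 integer matrix of rank 15; reducing to Smith normal form yields diagonal entries (1,1,1,1,1,1,1,1,1,1,1,1,1,1,1).

Now H_k = ker ∂_k / im ∂_{k+1}, so:

  H_1: rank ker ∂_1 − rank ∂_2 = (24 − 7) − 15 = 2, and the invariant factors of ∂_2 are all 1, so H_1 = Z^2.

H_1 ≅ Z^2.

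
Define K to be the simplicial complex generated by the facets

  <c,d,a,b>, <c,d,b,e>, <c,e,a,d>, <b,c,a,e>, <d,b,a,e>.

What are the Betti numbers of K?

b_0 = 1, b_1 = 0, b_2 = 0, b_3 = 1.

Fix the vertex order a < b < c < d < e and write every simplex with vertices in increasing order. Then dim K = 3 and the simplices of K are:

  0-simplices (5): a, b, c, d, e
  1-simplices (10): ab, ac, ad, ae, bc, bd, be, cd, ce, de
  2-simplices (10): abc, abd, abe, acd, ace, ade, bcd, bce, bde, cde
  3-simplices (5): abcd, abce, abde, acde, bcde

giving chain groups C_0 ≅ Z^5, C_1 ≅ Z^10, C_2 ≅ Z^10, C_3 ≅ Z^5.

Boundary ∂_1: C_1 → C_0 sends each edge [p,q] (with p < q) to q − p. For instance
  ∂ab = b − a.
The 5×10 boundary matrix has rank 4 and Smith normal form diag(1,1,1,1).

Boundary ∂_2: C_2 → C_1 maps a triangle to the signed sum of its edges. For instance
  ∂ace = ce − ae + ac,
  ∂abc = bc − ac + ab.
This gives a 10×10 integer matrix of rank 6; reducing to Smith normal form yields diagonal entries (1,1,1,1,1,1).

∂_3: C_3 → C_2 sends each 3-simplex σ to the alternating sum Σ_i (−1)^i (σ with its i-th vertex removed). For instance
  ∂abce = bce − ace + abe − abc,
  ∂abcd = bcd − acd + abd − abc.
The 10×5 boundary matrix has rank 4 and Smith normal form diag(1,1,1,1).

Reading off H_k = ker ∂_k / im ∂_{k+1}:

  H_0: rank C_0 − rank ∂_1 = 5 − 4 = 1, and the invariant factors of ∂_1 are all 1, so H_0 ≅ Z.
  H_1: rank ker ∂_1 − rank ∂_2 = (10 − 4) − 6 = 0, and the invariant factors of ∂_2 are all 1, so H_1 ≅ 0.
  H_2: rank ker ∂_2 − rank ∂_3 = (10 − 6) − 4 = 0, and the invariant factors of ∂_3 are all 1, so H_2 ≅ 0.
  H_3: rank ker ∂_3 − rank ∂_4 = (5 − 4) − 0 = 1, and there is no ∂_4, so H_3 ≅ Z.

As a check, the Euler characteristic is 5 − 10 + 10 − 5 = 0, which agrees with 1 − 0 + 0 − 1 = 0.
(K is a triangulation of the 3-sphere S^3.)

Hence the Betti numbers are b_0 = 1, b_1 = 0, b_2 = 0, b_3 = 1.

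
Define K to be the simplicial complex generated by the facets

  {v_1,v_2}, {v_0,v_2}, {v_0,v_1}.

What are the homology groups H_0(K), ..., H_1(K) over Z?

We work with the vertex ordering v_0 < v_1 < v_2. The simplices of K, each written with vertices in increasing order, are:

  0-simplices (3): [v_0], [v_1], [v_2]
  1-simplices (3): [v_0,v_1], [v_0,v_2], [v_1,v_2]

so the chain groups are C_0 ≅ Z^3, C_1 ≅ Z^3.

∂_1: C_1 → C_0 maps an edge to its endpoints' difference, ∂[p,q] = q − p. For instance
  ∂[v_1,v_2] = [v_2] − [v_1].
As a 3×3 matrix over Z this has rank 2, with invariant factors (1,1).

Reading off H_k = ker ∂_k / im ∂_{k+1}:

  H_0: rank C_0 − rank ∂_1 = 3 − 2 = 1, and the invariant factors of ∂_1 are all 1, so H_0 = Z.
  H_1: rank ker ∂_1 − rank ∂_2 = (3 − 2) − 0 = 1, and there is no ∂_2, so H_1 = Z.

H_0 ≅ Z,  H_1 ≅ Z.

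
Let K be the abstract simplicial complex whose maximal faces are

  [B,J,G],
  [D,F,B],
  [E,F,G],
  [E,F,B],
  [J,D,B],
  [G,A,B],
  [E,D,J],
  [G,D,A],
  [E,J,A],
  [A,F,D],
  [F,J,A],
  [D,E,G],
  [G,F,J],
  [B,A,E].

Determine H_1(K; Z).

H_1 ≅ Z^2.

We work with the vertex ordering A < B < D < E < F < G < J. The simplices of K, each written with vertices in increasing order, are:

  0-simplices (7): A, B, D, E, F, G, J
  1-simplices (21): AB, AD, AE, AF, AG, AJ, BD, BE, BF, BG, BJ, DE, DF, DG, DJ, EF, EG, EJ, FG, FJ, GJ
  2-simplices (14): ABE, ABG, ADF, ADG, AEJ, AFJ, BDF, BDJ, BEF, BGJ, DEG, DEJ, EFG, FGJ

giving chain groups C_0 ≅ Z^7, C_1 ≅ Z^21, C_2 ≅ Z^14.

Boundary ∂_1: C_1 → C_0 maps an edge to its endpoints' difference, ∂[p,q] = q − p. For instance
  ∂AF = F − A.
This gives a 7×21 integer matrix of rank 6; reducing to Smith normal form yields diagonal entries (1,1,1,1,1,1).

The boundary map ∂_2: C_2 → C_1 sends each 2-simplex [p,q,r] to [q,r] − [p,r] + [p,q]. For instance
  ∂AFJ = FJ − AJ + AF,
  ∂BEF = EF − BF + BE.
This gives a 21×14 integer matrix of rank 13; reducing to Smith normal form yields diagonal entries (1,1,1,1,1,1,1,1,1,1,1,1,1).

Reading off H_k = ker ∂_k / im ∂_{k+1}:

  H_1: rank ker ∂_1 − rank ∂_2 = (21 − 6) − 13 = 2, and the invariant factors of ∂_2 are all 1, so H_1 = Z^2.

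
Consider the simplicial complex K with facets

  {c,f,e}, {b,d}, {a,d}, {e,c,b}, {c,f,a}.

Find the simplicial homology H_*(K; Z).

Take the total order a < b < c < d < e < f on the vertex set. Then K (dimension 2) consists of the simplices:

  0-simplices (6): a, b, c, d, e, f
  1-simplices (9): ac, ad, af, bc, bd, be, ce, cf, ef
  2-simplices (3): acf, bce, cef

so the chain groups are C_0 ≅ Z^6, C_1 ≅ Z^9, C_2 ≅ Z^3.

The boundary map ∂_1: C_1 → C_0 maps an edge to its endpoints' difference, ∂[p,q] = q − p. For instance
  ∂ef = f − e.
This gives a 6×9 integer matrix of rank 5; reducing to Smith normal form yields diagonal entries (1,1,1,1,1).

∂_2: C_2 → C_1 acts by ∂[p,q,r] = [q,r] − [p,r] + [p,q]. For instance
  ∂bce = ce − be + bc,
  ∂acf = cf − af + ac.
As a 9×3 matrix over Z this has rank 3, with invariant factors (1,1,1).

Computing H_k = (kernel of ∂_k) / (image of ∂_{k+1}):

  H_0: rank C_0 − rank ∂_1 = 6 − 5 = 1, and the invariant factors of ∂_1 are all 1, so H_0 = Z.
  H_1: rank ker ∂_1 − rank ∂_2 = (9 − 5) − 3 = 1, and the invariant factors of ∂_2 are all 1, so H_1 = Z.
  H_2: rank ker ∂_2 − rank ∂_3 = (3 − 3) − 0 = 0, and there is no ∂_3, so H_2 = 0.

H_0 = Z,  H_1 = Z,  H_2 = 0.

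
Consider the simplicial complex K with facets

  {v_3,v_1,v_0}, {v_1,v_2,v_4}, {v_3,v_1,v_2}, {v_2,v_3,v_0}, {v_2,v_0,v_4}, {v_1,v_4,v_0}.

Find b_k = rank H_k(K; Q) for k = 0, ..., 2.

b_0 = 1, b_1 = 0, b_2 = 1.

K has 5 vertices, 9 edges, 6 triangles.
rank ∂_0 = 0, rank ∂_1 = 4 ⇒ b_0 = 5 − 0 − 4 = 1; all invariant factors of ∂_1 are 1 so no torsion. So H_0 = Z.
rank ∂_1 = 4, rank ∂_2 = 5 ⇒ b_1 = 9 − 4 − 5 = 0; all invariant factors of ∂_2 are 1 so no torsion. So H_1 = 0.
rank ∂_2 = 5, rank ∂_3 = 0 ⇒ b_2 = 6 − 5 − 0 = 1. So H_2 = Z.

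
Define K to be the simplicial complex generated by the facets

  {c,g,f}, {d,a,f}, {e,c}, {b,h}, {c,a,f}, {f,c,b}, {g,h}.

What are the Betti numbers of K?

b_0 = 1, b_1 = 1, b_2 = 0.

Take the total order a < b < c < d < e < f < g < h on the vertex set. Then K (dimension 2) consists of the simplices:

  0-simplices (8): a, b, c, d, e, f, g, h
  1-simplices (12): ac, ad, af, bc, bf, bh, ce, cf, cg, df, fg, gh
  2-simplices (4): acf, adf, bcf, cfg

so the chain groups are C_0 ≅ Z^8, C_1 ≅ Z^12, C_2 ≅ Z^4.

Boundary ∂_1: C_1 → C_0 sends each edge [p,q] (with p < q) to q − p. For instance
  ∂cg = g − c.
This gives a 8×12 integer matrix of rank 7; reducing to Smith normal form yields diagonal entries (1,1,1,1,1,1,1).

∂_2: C_2 → C_1 maps a triangle to the signed sum of its edges. For instance
  ∂adf = df − af + ad,
  ∂cfg = fg − cg + cf.
As a 12×4 matrix over Z this has rank 4, with invariant factors (1,1,1,1).

Now H_k = ker ∂_k / im ∂_{k+1}, so:

  H_0: rank C_0 − rank ∂_1 = 8 − 7 = 1, and the invariant factors of ∂_1 are all 1, so H_0 = Z.
  H_1: rank ker ∂_1 − rank ∂_2 = (12 − 7) − 4 = 1, and the invariant factors of ∂_2 are all 1, so H_1 = Z.
  H_2: rank ker ∂_2 − rank ∂_3 = (4 − 4) − 0 = 0, and there is no ∂_3, so H_2 = 0.

As a check, the Euler characteristic is 8 − 12 + 4 = 0, which agrees with 1 − 1 + 0 = 0.

Hence the Betti numbers are b_0 = 1, b_1 = 1, b_2 = 0.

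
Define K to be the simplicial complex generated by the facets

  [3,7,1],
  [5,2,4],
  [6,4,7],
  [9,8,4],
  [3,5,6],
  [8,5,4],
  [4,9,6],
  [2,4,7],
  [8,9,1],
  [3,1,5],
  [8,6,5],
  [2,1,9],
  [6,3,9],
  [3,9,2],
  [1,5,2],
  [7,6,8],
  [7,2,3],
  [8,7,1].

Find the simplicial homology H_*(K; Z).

Take the total order 1 < 2 < 3 < 4 < 5 < 6 < 7 < 8 < 9 on the vertex set. Then K (dimension 2) consists of the simplices:

  0-simplices (9): [1], [2], [3], [4], [5], [6], [7], [8], [9]
  1-simplices (27): (27 of them)
  2-simplices (18): [1,2,5], [1,2,9], [1,3,5], [1,3,7], [1,7,8], [1,8,9], [2,3,7], [2,3,9], [2,4,5], [2,4,7], [3,5,6], [3,6,9], [4,5,8], [4,6,7], [4,6,9], [4,8,9], [5,6,8], [6,7,8]

giving chain groups C_0 ≅ Z^9, C_1 ≅ Z^27, C_2 ≅ Z^18.

∂_1: C_1 → C_0 is given by ∂[p,q] = [q] − [p]. For instance
  ∂[1,8] = [8] − [1].
As a 9×27 matrix over Z this has rank 8, with invariant factors (1,1,1,1,1,1,1,1).

The boundary map ∂_2: C_2 → C_1 sends each 2-simplex [p,q,r] to [q,r] − [p,r] + [p,q]. For instance
  ∂[4,8,9] = [8,9] − [4,9] + [4,8],
  ∂[2,3,7] = [3,7] − [2,7] + [2,3].
This gives a 27×18 integer matrix of rank 18; reducing to Smith normal form yields diagonal entries (1,1,1,1,1,1,1,1,1,1,1,1,1,1,1,1,1,2).

Reading off H_k = ker ∂_k / im ∂_{k+1}:

  H_0: rank C_0 − rank ∂_1 = 9 − 8 = 1, and the invariant factors of ∂_1 are all 1, so H_0 = Z.
  H_1: rank ker ∂_1 − rank ∂_2 = (27 − 8) − 18 = 1, and ∂_2 has invariant factor 2 > 1, so H_1 = Z ⊕ Z/2.
  H_2: rank ker ∂_2 − rank ∂_3 = (18 − 18) − 0 = 0, and there is no ∂_3, so H_2 = 0.

As a check, the Euler characteristic is 9 − 27 + 18 = 0, which agrees with 1 − 1 + 0 = 0.

H_0 ≅ Z,  H_1 ≅ Z ⊕ Z/2,  H_2 = 0.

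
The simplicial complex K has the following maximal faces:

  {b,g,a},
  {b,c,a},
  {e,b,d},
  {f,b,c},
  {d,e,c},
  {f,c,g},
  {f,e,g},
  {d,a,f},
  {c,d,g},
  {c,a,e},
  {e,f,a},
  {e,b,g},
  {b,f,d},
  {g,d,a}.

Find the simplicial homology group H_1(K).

H_1 = Z^2.

Take the total order a < b < c < d < e < f < g on the vertex set. Then K (dimension 2) consists of the simplices:

  0-simplices (7): a, b, c, d, e, f, g
  1-simplices (21): ab, ac, ad, ae, af, ag, bc, bd, be, bf, bg, cd, ce, cf, cg, de, df, dg, ef, eg, fg
  2-simplices (14): abc, abg, ace, adf, adg, aef, bcf, bde, bdf, beg, cde, cdg, cfg, efg

Hence C_0 ≅ Z^7, C_1 ≅ Z^21, C_2 ≅ Z^14.

The boundary map ∂_1: C_1 → C_0 is given by ∂[p,q] = [q] − [p].
This gives a 7×21 integer matrix of rank 6; reducing to Smith normal form yields diagonal entries (1,1,1,1,1,1).

∂_2: C_2 → C_1 acts by ∂[p,q,r] = [q,r] − [p,r] + [p,q]. For instance
  ∂abc = bc − ac + ab,
  ∂beg = eg − bg + be.
The 21×14 boundary matrix has rank 13 and Smith normal form diag(1,1,1,1,1,1,1,1,1,1,1,1,1).

From H_k ≅ ker(∂_k) / im(∂_{k+1}) we obtain:

  H_1: rank ker ∂_1 − rank ∂_2 = (21 − 6) − 13 = 2, and the invariant factors of ∂_2 are all 1, so H_1 = Z^2.

(K is a triangulation of the torus T^2.)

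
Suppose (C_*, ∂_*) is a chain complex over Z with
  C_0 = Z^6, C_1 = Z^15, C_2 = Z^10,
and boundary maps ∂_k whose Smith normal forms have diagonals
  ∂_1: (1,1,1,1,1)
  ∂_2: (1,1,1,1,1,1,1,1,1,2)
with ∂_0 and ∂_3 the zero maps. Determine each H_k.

H_0 = Z,  H_1 = Z/2,  H_2 = 0.

H_0: b_0 = 6 − 0 − 5 = 1; torsion from ∂_1 factors > 1: none. So H_0 = Z.
H_1: b_1 = 15 − 5 − 10 = 0; torsion from ∂_2 factors > 1: [2]. So H_1 = Z/2.
H_2: b_2 = 10 − 10 − 0 = 0; torsion from ∂_3 factors > 1: none. So H_2 = 0.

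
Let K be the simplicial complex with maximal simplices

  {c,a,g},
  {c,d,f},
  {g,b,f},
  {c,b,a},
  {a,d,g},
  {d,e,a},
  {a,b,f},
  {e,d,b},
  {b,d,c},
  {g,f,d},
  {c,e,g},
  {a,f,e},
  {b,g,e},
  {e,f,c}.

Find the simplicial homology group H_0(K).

K has 7 vertices, 21 edges, 14 triangles.
rank ∂_0 = 0, rank ∂_1 = 6 ⇒ b_0 = 7 − 0 − 6 = 1; all invariant factors of ∂_1 are 1 so no torsion. So H_0 ≅ Z.

H_0 = Z.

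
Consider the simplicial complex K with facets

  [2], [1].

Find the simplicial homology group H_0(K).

H_0 ≅ Z^2.

Fix the vertex order 1 < 2 and write every simplex with vertices in increasing order. Then dim K = 0 and the simplices of K are:

  0-simplices (2): [1], [2]

Hence C_0 ≅ Z^2.

Reading off H_k = ker ∂_k / im ∂_{k+1}:

  H_0: rank C_0 − rank ∂_1 = 2 − 0 = 2, and there is no ∂_1, so H_0 = Z^2.

(K is a triangulation of a set of 2 points.)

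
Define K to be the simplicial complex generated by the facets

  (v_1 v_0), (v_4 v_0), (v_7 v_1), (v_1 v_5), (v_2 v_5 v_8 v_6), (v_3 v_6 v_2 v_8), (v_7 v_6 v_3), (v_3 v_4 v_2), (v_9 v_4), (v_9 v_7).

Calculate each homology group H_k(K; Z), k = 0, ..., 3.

H_0 = Z,  H_1 = Z^3,  H_2 = 0,  H_3 = 0.

Take the total order v_0 < v_1 < v_2 < v_3 < v_4 < v_5 < v_6 < v_7 < v_8 < v_9 on the vertex set. Then K (dimension 3) consists of the simplices:

  0-simplices (10): [v_0], [v_1], [v_2], [v_3], [v_4], [v_5], [v_6], [v_7], [v_8], [v_9]
  1-simplices (19): (19 of them)
  2-simplices (9): [v_2,v_3,v_4], [v_2,v_3,v_6], [v_2,v_3,v_8], [v_2,v_5,v_6], [v_2,v_5,v_8], [v_2,v_6,v_8], [v_3,v_6,v_7], [v_3,v_6,v_8], [v_5,v_6,v_8]
  3-simplices (2): [v_2,v_3,v_6,v_8], [v_2,v_5,v_6,v_8]

giving chain groups C_0 ≅ Z^10, C_1 ≅ Z^19, C_2 ≅ Z^9, C_3 ≅ Z^2.

∂_1: C_1 → C_0 maps an edge to its endpoints' difference, ∂[p,q] = q − p. For instance
  ∂[v_3,v_8] = [v_8] − [v_3].
The resulting 10×19 matrix has rank 9, and its Smith normal form has invariant factors (1,1,1,1,1,1,1,1,1).

∂_2: C_2 → C_1 acts by ∂[p,q,r] = [q,r] − [p,r] + [p,q]. For instance
  ∂[v_5,v_6,v_8] = [v_6,v_8] − [v_5,v_8] + [v_5,v_6],
  ∂[v_2,v_3,v_4] = [v_3,v_4] − [v_2,v_4] + [v_2,v_3].
The resulting 19×9 matrix has rank 7, and its Smith normal form has invariant factors (1,1,1,1,1,1,1).

The boundary map ∂_3: C_3 → C_2 sends each 3-simplex σ to the alternating sum Σ_i (−1)^i (σ with its i-th vertex removed). For instance
  ∂[v_2,v_3,v_6,v_8] = [v_3,v_6,v_8] − [v_2,v_6,v_8] + [v_2,v_3,v_8] − [v_2,v_3,v_6],
  ∂[v_2,v_5,v_6,v_8] = [v_5,v_6,v_8] − [v_2,v_6,v_8] + [v_2,v_5,v_8] − [v_2,v_5,v_6].
The 9×2 boundary matrix has rank 2 and Smith normal form diag(1,1).

Computing H_k = (kernel of ∂_k) / (image of ∂_{k+1}):

  H_0: rank C_0 − rank ∂_1 = 10 − 9 = 1, and the invariant factors of ∂_1 are all 1, so H_0 = Z.
  H_1: rank ker ∂_1 − rank ∂_2 = (19 − 9) − 7 = 3, and the invariant factors of ∂_2 are all 1, so H_1 = Z^3.
  H_2: rank ker ∂_2 − rank ∂_3 = (9 − 7) − 2 = 0, and the invariant factors of ∂_3 are all 1, so H_2 = 0.
  H_3: rank ker ∂_3 − rank ∂_4 = (2 − 2) − 0 = 0, and there is no ∂_4, so H_3 = 0.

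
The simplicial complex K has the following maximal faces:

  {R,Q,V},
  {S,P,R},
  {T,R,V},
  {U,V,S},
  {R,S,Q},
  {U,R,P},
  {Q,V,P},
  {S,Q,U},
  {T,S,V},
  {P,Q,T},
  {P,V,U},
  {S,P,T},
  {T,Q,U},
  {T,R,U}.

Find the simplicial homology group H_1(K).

Order the vertices as P < Q < R < S < T < U < V. Listing each simplex with vertices in this order, K has dimension 2 with simplices:

  0-simplices (7): P, Q, R, S, T, U, V
  1-simplices (21): PQ, PR, PS, PT, PU, PV, QR, QS, QT, QU, QV, RS, RT, RU, RV, ST, SU, SV, TU, TV, UV
  2-simplices (14): PQT, PQV, PRS, PRU, PST, PUV, QRS, QRV, QSU, QTU, RTU, RTV, STV, SUV

Hence C_0 ≅ Z^7, C_1 ≅ Z^21, C_2 ≅ Z^14.

Boundary ∂_1: C_1 → C_0 maps an edge to its endpoints' difference, ∂[p,q] = q − p. For instance
  ∂QS = S − Q.
As a 7×21 matrix over Z this has rank 6, with invariant factors (1,1,1,1,1,1).

Boundary ∂_2: C_2 → C_1 acts by ∂[p,q,r] = [q,r] − [p,r] + [p,q]. For instance
  ∂SUV = UV − SV + SU,
  ∂QTU = TU − QU + QT.
The 21×14 boundary matrix has rank 13 and Smith normal form diag(1,1,1,1,1,1,1,1,1,1,1,1,1).

Now H_k = ker ∂_k / im ∂_{k+1}, so:

  H_1: rank ker ∂_1 − rank ∂_2 = (21 − 6) − 13 = 2, and the invariant factors of ∂_2 are all 1, so H_1 = Z^2.

H_1 ≅ Z^2.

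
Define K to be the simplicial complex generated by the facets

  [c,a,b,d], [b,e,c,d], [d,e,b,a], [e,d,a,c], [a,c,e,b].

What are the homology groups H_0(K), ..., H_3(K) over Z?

Order the vertices as a < b < c < d < e. Listing each simplex with vertices in this order, K has dimension 3 with simplices:

  0-simplices (5): a, b, c, d, e
  1-simplices (10): ab, ac, ad, ae, bc, bd, be, cd, ce, de
  2-simplices (10): abc, abd, abe, acd, ace, ade, bcd, bce, bde, cde
  3-simplices (5): abcd, abce, abde, acde, bcde

Hence C_0 ≅ Z^5, C_1 ≅ Z^10, C_2 ≅ Z^10, C_3 ≅ Z^5.

∂_1: C_1 → C_0 maps an edge to its endpoints' difference, ∂[p,q] = q − p. For instance
  ∂de = e − d.
The resulting 5×10 matrix has rank 4, and its Smith normal form has invariant factors (1,1,1,1).

∂_2: C_2 → C_1 acts by ∂[p,q,r] = [q,r] − [p,r] + [p,q]. For instance
  ∂cde = de − ce + cd,
  ∂abc = bc − ac + ab.
The resulting 10×10 matrix has rank 6, and its Smith normal form has invariant factors (1,1,1,1,1,1).

∂_3: C_3 → C_2 sends each 3-simplex σ to the alternating sum Σ_i (−1)^i (σ with its i-th vertex removed). For instance
  ∂abce = bce − ace + abe − abc,
  ∂bcde = cde − bde + bce − bcd.
This gives a 10×5 integer matrix of rank 4; reducing to Smith normal form yields diagonal entries (1,1,1,1).

From H_k ≅ ker(∂_k) / im(∂_{k+1}) we obtain:

  H_0: rank C_0 − rank ∂_1 = 5 − 4 = 1, and the invariant factors of ∂_1 are all 1, so H_0 ≅ Z.
  H_1: rank ker ∂_1 − rank ∂_2 = (10 − 4) − 6 = 0, and the invariant factors of ∂_2 are all 1, so H_1 ≅ 0.
  H_2: rank ker ∂_2 − rank ∂_3 = (10 − 6) − 4 = 0, and the invariant factors of ∂_3 are all 1, so H_2 ≅ 0.
  H_3: rank ker ∂_3 − rank ∂_4 = (5 − 4) − 0 = 1, and there is no ∂_4, so H_3 ≅ Z.

H_0 = Z,  H_1 = 0,  H_2 = 0,  H_3 = Z.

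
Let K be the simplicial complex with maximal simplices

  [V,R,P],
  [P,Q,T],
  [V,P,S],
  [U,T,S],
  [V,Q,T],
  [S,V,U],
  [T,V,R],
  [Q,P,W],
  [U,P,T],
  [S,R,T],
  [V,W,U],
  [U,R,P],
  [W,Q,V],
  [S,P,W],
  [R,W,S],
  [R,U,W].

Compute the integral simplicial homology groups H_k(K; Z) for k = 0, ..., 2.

H_0 ≅ Z,  H_1 ≅ Z^2,  H_2 ≅ Z.

Take the total order P < Q < R < S < T < U < V < W on the vertex set. Then K (dimension 2) consists of the simplices:

  0-simplices (8): P, Q, R, S, T, U, V, W
  1-simplices (24): PQ, PR, PS, PT, PU, PV, PW, QT, QV, QW, RS, RT, RU, RV, RW, ST, SU, SV, SW, TU, TV, UV, UW, VW
  2-simplices (16): PQT, PQW, PRU, PRV, PSV, PSW, PTU, QTV, QVW, RST, RSW, RTV, RUW, STU, SUV, UVW

so the chain groups are C_0 ≅ Z^8, C_1 ≅ Z^24, C_2 ≅ Z^16.

The boundary map ∂_1: C_1 → C_0 is given by ∂[p,q] = [q] − [p].
The resulting 8×24 matrix has rank 7, and its Smith normal form has invariant factors (1,1,1,1,1,1,1).

Boundary ∂_2: C_2 → C_1 maps a triangle to the signed sum of its edges. For instance
  ∂RSW = SW − RW + RS,
  ∂RST = ST − RT + RS.
The resulting 24×16 matrix has rank 15, and its Smith normal form has invariant factors (1,1,1,1,1,1,1,1,1,1,1,1,1,1,1).

From H_k ≅ ker(∂_k) / im(∂_{k+1}) we obtain:

  H_0: rank C_0 − rank ∂_1 = 8 − 7 = 1, and the invariant factors of ∂_1 are all 1, so H_0 = Z.
  H_1: rank ker ∂_1 − rank ∂_2 = (24 − 7) − 15 = 2, and the invariant factors of ∂_2 are all 1, so H_1 = Z^2.
  H_2: rank ker ∂_2 − rank ∂_3 = (16 − 15) − 0 = 1, and there is no ∂_3, so H_2 = Z.

(K is a triangulation of the torus T^2.)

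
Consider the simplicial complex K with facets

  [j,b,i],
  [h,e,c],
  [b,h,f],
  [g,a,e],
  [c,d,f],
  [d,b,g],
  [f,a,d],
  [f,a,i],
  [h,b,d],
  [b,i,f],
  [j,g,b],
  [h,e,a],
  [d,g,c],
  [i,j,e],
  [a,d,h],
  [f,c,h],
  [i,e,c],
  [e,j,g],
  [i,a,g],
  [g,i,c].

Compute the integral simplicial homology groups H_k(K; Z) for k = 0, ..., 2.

H_0 = Z,  H_1 = Z ⊕ Z_2,  H_2 = 0.

Order the vertices as a < b < c < d < e < f < g < h < i < j. Listing each simplex with vertices in this order, K has dimension 2 with simplices:

  0-simplices (10): a, b, c, d, e, f, g, h, i, j
  1-simplices (30): ad, ae, af, ag, ah, ai, bd, bf, bg, bh, bi, bj, cd, ce, cf, cg, ch, ci, df, dg, dh, eg, eh, ei, ej, fh, fi, gi, gj, ij
  2-simplices (20): adf, adh, aeg, aeh, afi, agi, bdg, bdh, bfh, bfi, bgj, bij, cdf, cdg, ceh, cei, cfh, cgi, egj, eij

Hence C_0 ≅ Z^10, C_1 ≅ Z^30, C_2 ≅ Z^20.

The boundary map ∂_1: C_1 → C_0 maps an edge to its endpoints' difference, ∂[p,q] = q − p. For instance
  ∂ej = j − e.
The resulting 10×30 matrix has rank 9, and its Smith normal form has invariant factors (1,1,1,1,1,1,1,1,1).

Boundary ∂_2: C_2 → C_1 sends each 2-simplex [p,q,r] to [q,r] − [p,r] + [p,q]. For instance
  ∂aeg = eg − ag + ae,
  ∂cgi = gi − ci + cg.
The resulting 30×20 matrix has rank 20, and its Smith normal form has invariant factors (1,1,1,1,1,1,1,1,1,1,1,1,1,1,1,1,1,1,1,2).

Now H_k = ker ∂_k / im ∂_{k+1}, so:

  H_0: rank C_0 − rank ∂_1 = 10 − 9 = 1, and the invariant factors of ∂_1 are all 1, so H_0 = Z.
  H_1: rank ker ∂_1 − rank ∂_2 = (30 − 9) − 20 = 1, and ∂_2 has invariant factor 2 > 1, so H_1 = Z ⊕ Z_2.
  H_2: rank ker ∂_2 − rank ∂_3 = (20 − 20) − 0 = 0, and there is no ∂_3, so H_2 = 0.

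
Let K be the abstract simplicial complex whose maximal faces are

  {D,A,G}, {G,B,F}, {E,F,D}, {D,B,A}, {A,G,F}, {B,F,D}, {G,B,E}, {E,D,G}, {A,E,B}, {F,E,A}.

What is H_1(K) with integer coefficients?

H_1 ≅ Z/2Z.

Fix the vertex order A < B < D < E < F < G and write every simplex with vertices in increasing order. Then dim K = 2 and the simplices of K are:

  0-simplices (6): A, B, D, E, F, G
  1-simplices (15): AB, AD, AE, AF, AG, BD, BE, BF, BG, DE, DF, DG, EF, EG, FG
  2-simplices (10): ABD, ABE, ADG, AEF, AFG, BDF, BEG, BFG, DEF, DEG

Hence C_0 ≅ Z^6, C_1 ≅ Z^15, C_2 ≅ Z^10.

The boundary map ∂_1: C_1 → C_0 maps an edge to its endpoints' difference, ∂[p,q] = q − p. For instance
  ∂AD = D − A.
This gives a 6×15 integer matrix of rank 5; reducing to Smith normal form yields diagonal entries (1,1,1,1,1).

The boundary map ∂_2: C_2 → C_1 maps a triangle to the signed sum of its edges. For instance
  ∂DEG = EG − DG + DE,
  ∂BFG = FG − BG + BF.
This gives a 15×10 integer matrix of rank 10; reducing to Smith normal form yields diagonal entries (1,1,1,1,1,1,1,1,1,2).

Computing H_k = (kernel of ∂_k) / (image of ∂_{k+1}):

  H_1: rank ker ∂_1 − rank ∂_2 = (15 − 5) − 10 = 0, and ∂_2 has invariant factor 2 > 1, so H_1 = Z/2Z.

(K is a triangulation of the real projective plane RP^2.)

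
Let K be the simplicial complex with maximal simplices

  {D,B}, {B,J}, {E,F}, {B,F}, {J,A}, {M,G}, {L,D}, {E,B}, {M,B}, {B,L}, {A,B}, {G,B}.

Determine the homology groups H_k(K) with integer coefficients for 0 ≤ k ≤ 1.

Fix the vertex order A < B < D < E < F < G < J < L < M and write every simplex with vertices in increasing order. Then dim K = 1 and the simplices of K are:

  0-simplices (9): A, B, D, E, F, G, J, L, M
  1-simplices (12): AB, AJ, BD, BE, BF, BG, BJ, BL, BM, DL, EF, GM

so the chain groups are C_0 ≅ Z^9, C_1 ≅ Z^12.

The boundary map ∂_1: C_1 → C_0 sends each edge [p,q] (with p < q) to q − p. For instance
  ∂AB = B − A.
The resulting 9×12 matrix has rank 8, and its Smith normal form has invariant factors (1,1,1,1,1,1,1,1).

From H_k ≅ ker(∂_k) / im(∂_{k+1}) we obtain:

  H_0: rank C_0 − rank ∂_1 = 9 − 8 = 1, and the invariant factors of ∂_1 are all 1, so H_0 = Z.
  H_1: rank ker ∂_1 − rank ∂_2 = (12 − 8) − 0 = 4, and there is no ∂_2, so H_1 = Z^4.

As a check, the Euler characteristic is 9 − 12 = -3, which agrees with 1 − 4 = -3.

H_0 = Z,  H_1 = Z^4.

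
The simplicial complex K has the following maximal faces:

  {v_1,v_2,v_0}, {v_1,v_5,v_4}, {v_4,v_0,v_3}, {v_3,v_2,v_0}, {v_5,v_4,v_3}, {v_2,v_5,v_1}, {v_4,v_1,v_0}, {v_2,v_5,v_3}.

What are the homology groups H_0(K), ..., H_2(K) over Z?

We work with the vertex ordering v_0 < v_1 < v_2 < v_3 < v_4 < v_5. The simplices of K, each written with vertices in increasing order, are:

  0-simplices (6): [v_0], [v_1], [v_2], [v_3], [v_4], [v_5]
  1-simplices (12): [v_0,v_1], [v_0,v_2], [v_0,v_3], [v_0,v_4], [v_1,v_2], [v_1,v_4], [v_1,v_5], [v_2,v_3], [v_2,v_5], [v_3,v_4], [v_3,v_5], [v_4,v_5]
  2-simplices (8): [v_0,v_1,v_2], [v_0,v_1,v_4], [v_0,v_2,v_3], [v_0,v_3,v_4], [v_1,v_2,v_5], [v_1,v_4,v_5], [v_2,v_3,v_5], [v_3,v_4,v_5]

giving chain groups C_0 ≅ Z^6, C_1 ≅ Z^12, C_2 ≅ Z^8.

Boundary ∂_1: C_1 → C_0 sends each edge [p,q] (with p < q) to q − p. For instance
  ∂[v_1,v_4] = [v_4] − [v_1].
As a 6×12 matrix over Z this has rank 5, with invariant factors (1,1,1,1,1).

∂_2: C_2 → C_1 acts by ∂[p,q,r] = [q,r] − [p,r] + [p,q]. For instance
  ∂[v_0,v_2,v_3] = [v_2,v_3] − [v_0,v_3] + [v_0,v_2],
  ∂[v_1,v_4,v_5] = [v_4,v_5] − [v_1,v_5] + [v_1,v_4].
The 12×8 boundary matrix has rank 7 and Smith normal form diag(1,1,1,1,1,1,1).

From H_k ≅ ker(∂_k) / im(∂_{k+1}) we obtain:

  H_0: rank C_0 − rank ∂_1 = 6 − 5 = 1, and the invariant factors of ∂_1 are all 1, so H_0 ≅ Z.
  H_1: rank ker ∂_1 − rank ∂_2 = (12 − 5) − 7 = 0, and the invariant factors of ∂_2 are all 1, so H_1 ≅ 0.
  H_2: rank ker ∂_2 − rank ∂_3 = (8 − 7) − 0 = 1, and there is no ∂_3, so H_2 ≅ Z.

As a check, the Euler characteristic is 6 − 12 + 8 = 2, which agrees with 1 − 0 + 1 = 2.

H_0 ≅ Z,  H_1 = 0,  H_2 ≅ Z.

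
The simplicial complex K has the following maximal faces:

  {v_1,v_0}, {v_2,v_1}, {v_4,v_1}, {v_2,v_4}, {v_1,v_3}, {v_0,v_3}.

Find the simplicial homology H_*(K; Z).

H_0 = Z,  H_1 = Z^2.

Order the vertices as v_0 < v_1 < v_2 < v_3 < v_4. Listing each simplex with vertices in this order, K has dimension 1 with simplices:

  0-simplices (5): [v_0], [v_1], [v_2], [v_3], [v_4]
  1-simplices (6): [v_0,v_1], [v_0,v_3], [v_1,v_2], [v_1,v_3], [v_1,v_4], [v_2,v_4]

Hence C_0 ≅ Z^5, C_1 ≅ Z^6.

∂_1: C_1 → C_0 sends each edge [p,q] (with p < q) to q − p.
This gives a 5×6 integer matrix of rank 4; reducing to Smith normal form yields diagonal entries (1,1,1,1).

Computing H_k = (kernel of ∂_k) / (image of ∂_{k+1}):

  H_0: rank C_0 − rank ∂_1 = 5 − 4 = 1, and the invariant factors of ∂_1 are all 1, so H_0 ≅ Z.
  H_1: rank ker ∂_1 − rank ∂_2 = (6 − 4) − 0 = 2, and there is no ∂_2, so H_1 ≅ Z^2.

As a check, the Euler characteristic is 5 − 6 = -1, which agrees with 1 − 2 = -1.
(K is a triangulation of a wedge of 2 circles.)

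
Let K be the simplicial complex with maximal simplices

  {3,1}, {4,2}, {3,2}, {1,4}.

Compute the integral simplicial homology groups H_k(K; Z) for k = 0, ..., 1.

H_0 = Z,  H_1 = Z.

Take the total order 1 < 2 < 3 < 4 on the vertex set. Then K (dimension 1) consists of the simplices:

  0-simplices (4): [1], [2], [3], [4]
  1-simplices (4): [1,3], [1,4], [2,3], [2,4]

Hence C_0 ≅ Z^4, C_1 ≅ Z^4.

Boundary ∂_1: C_1 → C_0 sends each edge [p,q] (with p < q) to q − p.
The 4×4 boundary matrix has rank 3 and Smith normal form diag(1,1,1).

Reading off H_k = ker ∂_k / im ∂_{k+1}:

  H_0: rank C_0 − rank ∂_1 = 4 − 3 = 1, and the invariant factors of ∂_1 are all 1, so H_0 ≅ Z.
  H_1: rank ker ∂_1 − rank ∂_2 = (4 − 3) − 0 = 1, and there is no ∂_2, so H_1 ≅ Z.

As a check, the Euler characteristic is 4 − 4 = 0, which agrees with 1 − 1 = 0.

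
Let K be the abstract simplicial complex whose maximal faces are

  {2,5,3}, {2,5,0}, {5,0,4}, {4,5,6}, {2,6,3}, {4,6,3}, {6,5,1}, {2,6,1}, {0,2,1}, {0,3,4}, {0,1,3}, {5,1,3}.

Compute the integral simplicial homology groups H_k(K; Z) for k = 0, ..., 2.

H_0 = Z,  H_1 = Z/2Z,  H_2 = 0.

Fix the vertex order 0 < 1 < 2 < 3 < 4 < 5 < 6 and write every simplex with vertices in increasing order. Then dim K = 2 and the simplices of K are:

  0-simplices (7): [0], [1], [2], [3], [4], [5], [6]
  1-simplices (18): [0,1], [0,2], [0,3], [0,4], [0,5], [1,2], [1,3], [1,5], [1,6], [2,3], [2,5], [2,6], [3,4], [3,5], [3,6], [4,5], [4,6], [5,6]
  2-simplices (12): [0,1,2], [0,1,3], [0,2,5], [0,3,4], [0,4,5], [1,2,6], [1,3,5], [1,5,6], [2,3,5], [2,3,6], [3,4,6], [4,5,6]

giving chain groups C_0 ≅ Z^7, C_1 ≅ Z^18, C_2 ≅ Z^12.

Boundary ∂_1: C_1 → C_0 maps an edge to its endpoints' difference, ∂[p,q] = q − p.
The resulting 7×18 matrix has rank 6, and its Smith normal form has invariant factors (1,1,1,1,1,1).

Boundary ∂_2: C_2 → C_1 sends each 2-simplex [p,q,r] to [q,r] − [p,r] + [p,q]. For instance
  ∂[0,1,3] = [1,3] − [0,3] + [0,1],
  ∂[1,3,5] = [3,5] − [1,5] + [1,3].
As a 18×12 matrix over Z this has rank 12, with invariant factors (1,1,1,1,1,1,1,1,1,1,1,2).

Reading off H_k = ker ∂_k / im ∂_{k+1}:

  H_0: rank C_0 − rank ∂_1 = 7 − 6 = 1, and the invariant factors of ∂_1 are all 1, so H_0 = Z.
  H_1: rank ker ∂_1 − rank ∂_2 = (18 − 6) − 12 = 0, and ∂_2 has invariant factor 2 > 1, so H_1 = Z/2Z.
  H_2: rank ker ∂_2 − rank ∂_3 = (12 − 12) − 0 = 0, and there is no ∂_3, so H_2 = 0.

As a check, the Euler characteristic is 7 − 18 + 12 = 1, which agrees with 1 − 0 + 0 = 1.
(K is a triangulation of the real projective plane RP^2.)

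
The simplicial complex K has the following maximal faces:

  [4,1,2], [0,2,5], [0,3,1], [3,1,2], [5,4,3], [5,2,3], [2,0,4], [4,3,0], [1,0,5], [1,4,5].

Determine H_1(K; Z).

H_1 ≅ Z/2.

Take the total order 0 < 1 < 2 < 3 < 4 < 5 on the vertex set. Then K (dimension 2) consists of the simplices:

  0-simplices (6): [0], [1], [2], [3], [4], [5]
  1-simplices (15): [0,1], [0,2], [0,3], [0,4], [0,5], [1,2], [1,3], [1,4], [1,5], [2,3], [2,4], [2,5], [3,4], [3,5], [4,5]
  2-simplices (10): [0,1,3], [0,1,5], [0,2,4], [0,2,5], [0,3,4], [1,2,3], [1,2,4], [1,4,5], [2,3,5], [3,4,5]

Hence C_0 ≅ Z^6, C_1 ≅ Z^15, C_2 ≅ Z^10.

The boundary map ∂_1: C_1 → C_0 maps an edge to its endpoints' difference, ∂[p,q] = q − p. For instance
  ∂[1,5] = [5] − [1].
As a 6×15 matrix over Z this has rank 5, with invariant factors (1,1,1,1,1).

∂_2: C_2 → C_1 maps a triangle to the signed sum of its edges. For instance
  ∂[1,2,4] = [2,4] − [1,4] + [1,2],
  ∂[0,3,4] = [3,4] − [0,4] + [0,3].
The 15×10 boundary matrix has rank 10 and Smith normal form diag(1,1,1,1,1,1,1,1,1,2).

Computing H_k = (kernel of ∂_k) / (image of ∂_{k+1}):

  H_1: rank ker ∂_1 − rank ∂_2 = (15 − 5) − 10 = 0, and ∂_2 has invariant factor 2 > 1, so H_1 ≅ Z/2.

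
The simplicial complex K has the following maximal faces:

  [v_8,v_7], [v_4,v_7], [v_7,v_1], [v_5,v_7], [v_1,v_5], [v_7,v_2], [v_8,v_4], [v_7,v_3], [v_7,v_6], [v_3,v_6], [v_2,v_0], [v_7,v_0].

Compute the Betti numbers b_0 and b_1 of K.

b_0 = 1, b_1 = 4.

Order the vertices as v_0 < v_1 < v_2 < v_3 < v_4 < v_5 < v_6 < v_7 < v_8. Listing each simplex with vertices in this order, K has dimension 1 with simplices:

  0-simplices (9): [v_0], [v_1], [v_2], [v_3], [v_4], [v_5], [v_6], [v_7], [v_8]
  1-simplices (12): [v_0,v_2], [v_0,v_7], [v_1,v_5], [v_1,v_7], [v_2,v_7], [v_3,v_6], [v_3,v_7], [v_4,v_7], [v_4,v_8], [v_5,v_7], [v_6,v_7], [v_7,v_8]

so the chain groups are C_0 ≅ Z^9, C_1 ≅ Z^12.

The boundary map ∂_1: C_1 → C_0 sends each edge [p,q] (with p < q) to q − p. For instance
  ∂[v_5,v_7] = [v_7] − [v_5].
As a 9×12 matrix over Z this has rank 8, with invariant factors (1,1,1,1,1,1,1,1).

Now H_k = ker ∂_k / im ∂_{k+1}, so:

  H_0: rank C_0 − rank ∂_1 = 9 − 8 = 1, and the invariant factors of ∂_1 are all 1, so H_0 ≅ Z.
  H_1: rank ker ∂_1 − rank ∂_2 = (12 − 8) − 0 = 4, and there is no ∂_2, so H_1 ≅ Z^4.

As a check, the Euler characteristic is 9 − 12 = -3, which agrees with 1 − 4 = -3.

Hence the Betti numbers are b_0 = 1, b_1 = 4.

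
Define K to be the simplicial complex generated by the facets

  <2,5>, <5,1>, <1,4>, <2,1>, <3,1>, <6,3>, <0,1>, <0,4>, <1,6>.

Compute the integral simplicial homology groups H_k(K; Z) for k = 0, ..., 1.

Order the vertices as 0 < 1 < 2 < 3 < 4 < 5 < 6. Listing each simplex with vertices in this order, K has dimension 1 with simplices:

  0-simplices (7): [0], [1], [2], [3], [4], [5], [6]
  1-simplices (9): [0,1], [0,4], [1,2], [1,3], [1,4], [1,5], [1,6], [2,5], [3,6]

giving chain groups C_0 ≅ Z^7, C_1 ≅ Z^9.

The boundary map ∂_1: C_1 → C_0 sends each edge [p,q] (with p < q) to q − p.
The resulting 7×9 matrix has rank 6, and its Smith normal form has invariant factors (1,1,1,1,1,1).

Reading off H_k = ker ∂_k / im ∂_{k+1}:

  H_0: rank C_0 − rank ∂_1 = 7 − 6 = 1, and the invariant factors of ∂_1 are all 1, so H_0 = Z.
  H_1: rank ker ∂_1 − rank ∂_2 = (9 − 6) − 0 = 3, and there is no ∂_2, so H_1 = Z^3.

(K is a triangulation of a wedge of 3 circles.)

H_0 ≅ Z,  H_1 ≅ Z^3.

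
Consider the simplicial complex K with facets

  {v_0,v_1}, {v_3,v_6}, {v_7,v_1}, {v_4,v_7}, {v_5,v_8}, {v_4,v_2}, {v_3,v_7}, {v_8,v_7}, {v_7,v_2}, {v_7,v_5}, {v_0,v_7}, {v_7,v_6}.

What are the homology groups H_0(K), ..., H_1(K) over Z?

Order the vertices as v_0 < v_1 < v_2 < v_3 < v_4 < v_5 < v_6 < v_7 < v_8. Listing each simplex with vertices in this order, K has dimension 1 with simplices:

  0-simplices (9): [v_0], [v_1], [v_2], [v_3], [v_4], [v_5], [v_6], [v_7], [v_8]
  1-simplices (12): [v_0,v_1], [v_0,v_7], [v_1,v_7], [v_2,v_4], [v_2,v_7], [v_3,v_6], [v_3,v_7], [v_4,v_7], [v_5,v_7], [v_5,v_8], [v_6,v_7], [v_7,v_8]

so the chain groups are C_0 ≅ Z^9, C_1 ≅ Z^12.

∂_1: C_1 → C_0 sends each edge [p,q] (with p < q) to q − p. For instance
  ∂[v_3,v_7] = [v_7] − [v_3].
The 9×12 boundary matrix has rank 8 and Smith normal form diag(1,1,1,1,1,1,1,1).

Reading off H_k = ker ∂_k / im ∂_{k+1}:

  H_0: rank C_0 − rank ∂_1 = 9 − 8 = 1, and the invariant factors of ∂_1 are all 1, so H_0 = Z.
  H_1: rank ker ∂_1 − rank ∂_2 = (12 − 8) − 0 = 4, and there is no ∂_2, so H_1 = Z^4.

(K is a triangulation of a wedge of 4 circles.)

H_0 ≅ Z,  H_1 ≅ Z^4.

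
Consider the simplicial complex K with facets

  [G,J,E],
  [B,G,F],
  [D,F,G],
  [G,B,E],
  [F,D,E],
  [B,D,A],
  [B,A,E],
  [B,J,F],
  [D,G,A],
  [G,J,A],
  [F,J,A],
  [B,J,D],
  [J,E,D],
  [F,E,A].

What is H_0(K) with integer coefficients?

We work with the vertex ordering A < B < D < E < F < G < J. The simplices of K, each written with vertices in increasing order, are:

  0-simplices (7): A, B, D, E, F, G, J
  1-simplices (21): AB, AD, AE, AF, AG, AJ, BD, BE, BF, BG, BJ, DE, DF, DG, DJ, EF, EG, EJ, FG, FJ, GJ
  2-simplices (14): ABD, ABE, ADG, AEF, AFJ, AGJ, BDJ, BEG, BFG, BFJ, DEF, DEJ, DFG, EGJ

Hence C_0 ≅ Z^7, C_1 ≅ Z^21, C_2 ≅ Z^14.

∂_1: C_1 → C_0 is given by ∂[p,q] = [q] − [p]. For instance
  ∂EF = F − E.
The resulting 7×21 matrix has rank 6, and its Smith normal form has invariant factors (1,1,1,1,1,1).

The boundary map ∂_2: C_2 → C_1 acts by ∂[p,q,r] = [q,r] − [p,r] + [p,q]. For instance
  ∂DFG = FG − DG + DF,
  ∂ADG = DG − AG + AD.
The 21×14 boundary matrix has rank 13 and Smith normal form diag(1,1,1,1,1,1,1,1,1,1,1,1,1).

Computing H_k = (kernel of ∂_k) / (image of ∂_{k+1}):

  H_0: rank C_0 − rank ∂_1 = 7 − 6 = 1, and the invariant factors of ∂_1 are all 1, so H_0 = Z.

(K is a triangulation of the torus T^2.)

H_0 = Z.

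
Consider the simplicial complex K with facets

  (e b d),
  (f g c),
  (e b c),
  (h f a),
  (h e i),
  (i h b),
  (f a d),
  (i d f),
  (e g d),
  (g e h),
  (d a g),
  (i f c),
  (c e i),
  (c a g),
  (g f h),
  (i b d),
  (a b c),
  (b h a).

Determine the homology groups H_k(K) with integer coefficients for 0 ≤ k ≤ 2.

We work with the vertex ordering a < b < c < d < e < f < g < h < i. The simplices of K, each written with vertices in increasing order, are:

  0-simplices (9): a, b, c, d, e, f, g, h, i
  1-simplices (27): ab, ac, ad, af, ag, ah, bc, bd, be, bh, bi, ce, cf, cg, ci, de, df, dg, di, eg, eh, ei, fg, fh, fi, gh, hi
  2-simplices (18): abc, abh, acg, adf, adg, afh, bce, bde, bdi, bhi, cei, cfg, cfi, deg, dfi, egh, ehi, fgh

so the chain groups are C_0 ≅ Z^9, C_1 ≅ Z^27, C_2 ≅ Z^18.

Boundary ∂_1: C_1 → C_0 maps an edge to its endpoints' difference, ∂[p,q] = q − p. For instance
  ∂di = i − d.
As a 9×27 matrix over Z this has rank 8, with invariant factors (1,1,1,1,1,1,1,1).

The boundary map ∂_2: C_2 → C_1 sends each 2-simplex [p,q,r] to [q,r] − [p,r] + [p,q]. For instance
  ∂egh = gh − eh + eg,
  ∂acg = cg − ag + ac.
The 27×18 boundary matrix has rank 18 and Smith normal form diag(1,1,1,1,1,1,1,1,1,1,1,1,1,1,1,1,1,2).

From H_k ≅ ker(∂_k) / im(∂_{k+1}) we obtain:

  H_0: rank C_0 − rank ∂_1 = 9 − 8 = 1, and the invariant factors of ∂_1 are all 1, so H_0 ≅ Z.
  H_1: rank ker ∂_1 − rank ∂_2 = (27 − 8) − 18 = 1, and ∂_2 has invariant factor 2 > 1, so H_1 ≅ Z ⊕ Z/2Z.
  H_2: rank ker ∂_2 − rank ∂_3 = (18 − 18) − 0 = 0, and there is no ∂_3, so H_2 ≅ 0.

H_0 = Z,  H_1 = Z ⊕ Z/2Z,  H_2 = 0.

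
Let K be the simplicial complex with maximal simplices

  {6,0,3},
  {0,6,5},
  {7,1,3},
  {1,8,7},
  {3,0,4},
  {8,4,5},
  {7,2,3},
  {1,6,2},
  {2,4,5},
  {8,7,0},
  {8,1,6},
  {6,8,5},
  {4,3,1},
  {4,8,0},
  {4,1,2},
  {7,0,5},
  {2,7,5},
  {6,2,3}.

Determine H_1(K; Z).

We work with the vertex ordering 0 < 1 < 2 < 3 < 4 < 5 < 6 < 7 < 8. The simplices of K, each written with vertices in increasing order, are:

  0-simplices (9): [0], [1], [2], [3], [4], [5], [6], [7], [8]
  1-simplices (27): (27 of them)
  2-simplices (18): [0,3,4], [0,3,6], [0,4,8], [0,5,6], [0,5,7], [0,7,8], [1,2,4], [1,2,6], [1,3,4], [1,3,7], [1,6,8], [1,7,8], [2,3,6], [2,3,7], [2,4,5], [2,5,7], [4,5,8], [5,6,8]

so the chain groups are C_0 ≅ Z^9, C_1 ≅ Z^27, C_2 ≅ Z^18.

Boundary ∂_1: C_1 → C_0 is given by ∂[p,q] = [q] − [p]. For instance
  ∂[2,5] = [5] − [2].
This gives a 9×27 integer matrix of rank 8; reducing to Smith normal form yields diagonal entries (1,1,1,1,1,1,1,1).

∂_2: C_2 → C_1 acts by ∂[p,q,r] = [q,r] − [p,r] + [p,q]. For instance
  ∂[1,7,8] = [7,8] − [1,8] + [1,7],
  ∂[4,5,8] = [5,8] − [4,8] + [4,5].
The 27×18 boundary matrix has rank 18 and Smith normal form diag(1,1,1,1,1,1,1,1,1,1,1,1,1,1,1,1,1,2).

Computing H_k = (kernel of ∂_k) / (image of ∂_{k+1}):

  H_1: rank ker ∂_1 − rank ∂_2 = (27 − 8) − 18 = 1, and ∂_2 has invariant factor 2 > 1, so H_1 ≅ Z ⊕ Z/2.

H_1 = Z ⊕ Z/2.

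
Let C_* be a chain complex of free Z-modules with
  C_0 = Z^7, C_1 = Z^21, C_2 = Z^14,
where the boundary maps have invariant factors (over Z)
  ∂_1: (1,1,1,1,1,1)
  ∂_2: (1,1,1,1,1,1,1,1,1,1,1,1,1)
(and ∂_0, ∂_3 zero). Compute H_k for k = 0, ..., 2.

H_0 ≅ Z,  H_1 ≅ Z^2,  H_2 ≅ Z.

H_0: b_0 = 7 − 0 − 6 = 1; torsion from ∂_1 factors > 1: none. So H_0 ≅ Z.
H_1: b_1 = 21 − 6 − 13 = 2; torsion from ∂_2 factors > 1: none. So H_1 ≅ Z^2.
H_2: b_2 = 14 − 13 − 0 = 1; torsion from ∂_3 factors > 1: none. So H_2 ≅ Z.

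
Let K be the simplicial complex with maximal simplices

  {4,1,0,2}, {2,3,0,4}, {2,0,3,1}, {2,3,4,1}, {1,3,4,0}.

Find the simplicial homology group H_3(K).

Fix the vertex order 0 < 1 < 2 < 3 < 4 and write every simplex with vertices in increasing order. Then dim K = 3 and the simplices of K are:

  0-simplices (5): [0], [1], [2], [3], [4]
  1-simplices (10): [0,1], [0,2], [0,3], [0,4], [1,2], [1,3], [1,4], [2,3], [2,4], [3,4]
  2-simplices (10): [0,1,2], [0,1,3], [0,1,4], [0,2,3], [0,2,4], [0,3,4], [1,2,3], [1,2,4], [1,3,4], [2,3,4]
  3-simplices (5): [0,1,2,3], [0,1,2,4], [0,1,3,4], [0,2,3,4], [1,2,3,4]

so the chain groups are C_0 ≅ Z^5, C_1 ≅ Z^10, C_2 ≅ Z^10, C_3 ≅ Z^5.

∂_1: C_1 → C_0 sends each edge [p,q] (with p < q) to q − p.
This gives a 5×10 integer matrix of rank 4; reducing to Smith normal form yields diagonal entries (1,1,1,1).

Boundary ∂_2: C_2 → C_1 maps a triangle to the signed sum of its edges. For instance
  ∂[1,3,4] = [3,4] − [1,4] + [1,3],
  ∂[2,3,4] = [3,4] − [2,4] + [2,3].
As a 10×10 matrix over Z this has rank 6, with invariant factors (1,1,1,1,1,1).

The boundary map ∂_3: C_3 → C_2 sends each 3-simplex σ to the alternating sum Σ_i (−1)^i (σ with its i-th vertex removed). For instance
  ∂[0,1,2,3] = [1,2,3] − [0,2,3] + [0,1,3] − [0,1,2],
  ∂[0,1,3,4] = [1,3,4] − [0,3,4] + [0,1,4] − [0,1,3].
The 10×5 boundary matrix has rank 4 and Smith normal form diag(1,1,1,1).

Computing H_k = (kernel of ∂_k) / (image of ∂_{k+1}):

  H_3: rank ker ∂_3 − rank ∂_4 = (5 − 4) − 0 = 1, and there is no ∂_4, so H_3 = Z.

H_3 ≅ Z.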